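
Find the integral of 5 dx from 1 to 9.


The integral of a constant k over [a, b] equals k * (b - a).
integral from 1 to 9 of 5 dx
= 5 * (9 - 1)
= 5 * 8
= 40

40


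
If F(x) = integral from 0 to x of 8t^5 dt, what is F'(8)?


By the Fundamental Theorem of Calculus (Part 1):
If F(x) = integral from 0 to x of f(t) dt, then F'(x) = f(x)
Here f(t) = 8t^5
So F'(x) = 8x^5
Evaluate at x = 8:
F'(8) = 8 * 8^5
= 8 * 32768
= 262144

262144


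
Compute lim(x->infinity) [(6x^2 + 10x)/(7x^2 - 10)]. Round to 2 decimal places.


For limits at infinity with equal-degree polynomials,
we compare leading coefficients.
Numerator leading term: 6x^2
Denominator leading term: 7x^2
Divide both by x^2:
lim = (6 + 10/x) / (7 - 10/x^2)
As x -> infinity, the 1/x and 1/x^2 terms vanish:
= 6/7 ≈ 0.86

0.86


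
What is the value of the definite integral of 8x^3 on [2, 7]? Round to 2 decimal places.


Find the antiderivative of 8x^3:
F(x) = 8/4 * x^4
Apply the Fundamental Theorem of Calculus:
F(7) - F(2)
= 8/4 * 7^4 - 8/4 * 2^4
= 8/4 * (2401 - 16)
= 8/4 * 2385
= 4770 = 4770.00

4770.00


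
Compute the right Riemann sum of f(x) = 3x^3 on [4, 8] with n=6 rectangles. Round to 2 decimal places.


Right Riemann sum uses right endpoints of each subinterval.
Interval: [4, 8], n = 6
dx = (8 - 4) / 6 = 2/3
Right endpoints: [14/3, 16/3, 6, 20/3, 22/3, 8]
f values: [2744/9, 4096/9, 648, 8000/9, 10648/9, 1536]
Sum = dx * (sum of f values)
= 2/3 * 5016
= 3344 = 3344.00

3344.00


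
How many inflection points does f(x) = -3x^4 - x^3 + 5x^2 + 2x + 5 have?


Inflection points occur where f''(x) = 0 and concavity changes.
f(x) = -3x^4 - x^3 + 5x^2 + 2x + 5
f'(x) = -12x^3 - 3x^2 + 10x + 2
f''(x) = -36x^2 - 6x + 10
This is a quadratic in x. Use the discriminant to count real roots.
Discriminant = (-6)^2 - 4 * (-36) * 10
= 36 - (-1440)
= 1476
Since discriminant > 0, f''(x) = 0 has 2 distinct real solutions.
A quadratic with two distinct real roots changes sign at each root, so concavity changes at both.
Number of inflection points: 2

2


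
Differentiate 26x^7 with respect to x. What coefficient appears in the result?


We apply the power rule: d/dx [ax^n] = a*n * x^(n-1)
d/dx [26x^7]
= 26 * 7 * x^(7-1)
= 182x^6
The coefficient is 182

182


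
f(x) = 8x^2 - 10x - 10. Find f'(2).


Differentiate term by term using power and sum rules:
f(x) = 8x^2 - 10x - 10
f'(x) = 16x - 10
Substitute x = 2:
f'(2) = 16 * 2 - 10
= 32 - 10
= 22

22


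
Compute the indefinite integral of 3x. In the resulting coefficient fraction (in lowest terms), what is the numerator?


Apply the power rule for integration:
integral of ax^n dx = a/(n+1) * x^(n+1) + C
integral of 3x dx
= 3/2 * x^2 + C
The coefficient in lowest terms is 3/2, and its numerator is 3

3


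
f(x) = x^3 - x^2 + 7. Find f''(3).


First derivative:
f'(x) = 3x^2 - 2x
Second derivative:
f''(x) = 6x - 2
Substitute x = 3:
f''(3) = 6 * 3 - 2
= 18 - 2
= 16

16


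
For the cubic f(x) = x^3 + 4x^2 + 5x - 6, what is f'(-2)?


Differentiate f(x) = x^3 + 4x^2 + 5x - 6 term by term:
f'(x) = 3x^2 + 8x + 5
Substitute x = -2:
f'(-2) = 3 * (-2)^2 + 8 * (-2) + 5
= 12 - 16 + 5
= 1

1


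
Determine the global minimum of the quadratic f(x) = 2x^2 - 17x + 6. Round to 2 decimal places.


For a quadratic f(x) = ax^2 + bx + c with a > 0, the minimum is at the vertex.
Vertex x-coordinate: x = -b/(2a)
x = -(-17) / (2 * 2)
x = 17/4
Substitute back to find the minimum value:
f(17/4) = 2 * (17/4)^2 - 17 * (17/4) + 6
= 289/8 - 289/4 + 6
= -241/8 ≈ -30.13

-30.13


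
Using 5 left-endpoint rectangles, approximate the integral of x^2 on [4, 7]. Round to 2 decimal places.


Left Riemann sum uses left endpoints of each subinterval.
Interval: [4, 7], n = 5
dx = (7 - 4) / 5 = 3/5
Left endpoints: [4, 23/5, 26/5, 29/5, 32/5]
f values: [16, 529/25, 676/25, 841/25, 1024/25]
Sum = dx * (sum of f values)
= 3/5 * 694/5
= 2082/25 = 83.28

83.28


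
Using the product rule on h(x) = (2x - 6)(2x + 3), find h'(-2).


Let u(x) = 2x - 6 and v(x) = 2x + 3
u'(x) = 2
v'(x) = 2
Product rule: h'(x) = u'(x)*v(x) + u(x)*v'(x)
= 2 * (2x + 3) + (2x - 6) * 2
At x = -2:
u(-2) = 2 * (-2) - 6 = -10
v(-2) = 2 * (-2) + 3 = -1
h'(-2) = 2 * (-1) + (-10) * 2
= -2 - 20
= -22

-22


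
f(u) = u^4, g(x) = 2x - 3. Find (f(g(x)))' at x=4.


Using the chain rule: (f(g(x)))' = f'(g(x)) * g'(x)
First, find g(4):
g(4) = 2 * 4 - 3 = 5
Next, f'(u) = 4u^3
And g'(x) = 2
So f'(g(4)) * g'(4)
= 4 * 5^3 * 2
= 4 * 125 * 2
= 1000

1000


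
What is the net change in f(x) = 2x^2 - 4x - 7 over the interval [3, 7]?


Net change = f(b) - f(a)
f(x) = 2x^2 - 4x - 7
Compute f(7):
f(7) = 2 * 7^2 - 4 * 7 - 7
= 98 - 28 - 7
= 63
Compute f(3):
f(3) = 2 * 3^2 - 4 * 3 - 7
= 18 - 12 - 7
= -1
Net change = 63 - (-1) = 64

64


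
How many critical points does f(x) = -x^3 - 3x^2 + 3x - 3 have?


Find where f'(x) = 0:
f(x) = -x^3 - 3x^2 + 3x - 3
f'(x) = -3x^2 - 6x + 3
This is a quadratic in x. Use the discriminant to count real roots.
Discriminant = (-6)^2 - 4 * (-3) * 3
= 36 - (-36)
= 72
Since discriminant > 0, f'(x) = 0 has 2 real solutions.
Number of critical points: 2

2


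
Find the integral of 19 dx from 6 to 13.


The integral of a constant k over [a, b] equals k * (b - a).
integral from 6 to 13 of 19 dx
= 19 * (13 - 6)
= 19 * 7
= 133

133


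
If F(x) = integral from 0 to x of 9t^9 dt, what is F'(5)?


By the Fundamental Theorem of Calculus (Part 1):
If F(x) = integral from 0 to x of f(t) dt, then F'(x) = f(x)
Here f(t) = 9t^9
So F'(x) = 9x^9
Evaluate at x = 5:
F'(5) = 9 * 5^9
= 9 * 1953125
= 17578125

17578125


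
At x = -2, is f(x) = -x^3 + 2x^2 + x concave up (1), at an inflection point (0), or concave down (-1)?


Concavity is determined by the sign of f''(x).
f(x) = -x^3 + 2x^2 + x
f'(x) = -3x^2 + 4x + 1
f''(x) = -6x + 4
f''(-2) = -6 * (-2) + 4
= 12 + 4
= 16
Since f''(-2) > 0, the function is concave up (1)

1


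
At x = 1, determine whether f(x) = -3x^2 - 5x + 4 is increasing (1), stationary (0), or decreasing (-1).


Compute f'(x) to determine behavior:
f'(x) = -6x - 5
f'(1) = -6 * 1 - 5
= -6 - 5
= -11
Since f'(1) < 0, the function is decreasing (-1)

-1


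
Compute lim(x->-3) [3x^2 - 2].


Since polynomials are continuous, we use direct substitution.
lim(x->-3) of 3x^2 - 2
= 3 * (-3)^2 + 0 * (-3) - 2
= 27 + 0 - 2
= 25

25


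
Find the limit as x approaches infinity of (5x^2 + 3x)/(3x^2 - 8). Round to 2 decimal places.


For limits at infinity with equal-degree polynomials,
we compare leading coefficients.
Numerator leading term: 5x^2
Denominator leading term: 3x^2
Divide both by x^2:
lim = (5 + 3/x) / (3 - 8/x^2)
As x -> infinity, the 1/x and 1/x^2 terms vanish:
= 5/3 ≈ 1.67

1.67


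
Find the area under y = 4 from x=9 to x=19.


The area under a constant function y = 4 is a rectangle.
Width = 19 - 9 = 10
Height = 4
Area = width * height
= 10 * 4
= 40

40


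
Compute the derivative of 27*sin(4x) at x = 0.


Apply the chain rule to differentiate 27*sin(4x):
d/dx [27*sin(4x)]
= 27 * cos(4x) * d/dx(4x)
= 27 * 4 * cos(4x)
= 108 * cos(4x)
Evaluate at x = 0:
= 108 * cos(0)
= 108 * 1
= 108

108


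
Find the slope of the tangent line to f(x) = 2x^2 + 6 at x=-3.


The slope of the tangent line equals f'(x) at the point.
f(x) = 2x^2 + 6
f'(x) = 4x
At x = -3:
f'(-3) = 4 * (-3) + 0
= -12 + 0
= -12

-12


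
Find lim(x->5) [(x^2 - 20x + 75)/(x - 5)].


Direct substitution gives 0/0, so we factor the numerator.
Factor: (x^2 - 20x + 75) = (x - 5)(x - 15)
Cancel the common factor (x - 5):
(x^2 - 20x + 75)/(x - 5) = (x - 15)
Now substitute x = 5:
= (5) - (15) = -10

-10


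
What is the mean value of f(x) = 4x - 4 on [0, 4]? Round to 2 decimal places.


Average value = 1/(b-a) * integral from a to b of f(x) dx
First compute the integral of 4x - 4:
F(x) = 2x^2 - 4x
F(4) = 2 * 16 - 4 * 4 = 16
F(0) = 2 * 0 - 4 * 0 = 0
Integral = 16 - 0 = 16
Average = 16 / (4 - 0) = 16 / 4
= 4 = 4.00

4.00


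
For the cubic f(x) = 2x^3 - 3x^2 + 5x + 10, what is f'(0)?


Differentiate f(x) = 2x^3 - 3x^2 + 5x + 10 term by term:
f'(x) = 6x^2 - 6x + 5
Substitute x = 0:
f'(0) = 6 * 0^2 - 6 * 0 + 5
= 0 + 0 + 5
= 5

5


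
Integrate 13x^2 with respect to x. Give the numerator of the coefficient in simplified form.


Apply the power rule for integration:
integral of ax^n dx = a/(n+1) * x^(n+1) + C
integral of 13x^2 dx
= 13/3 * x^3 + C
The coefficient in lowest terms is 13/3, and its numerator is 13

13


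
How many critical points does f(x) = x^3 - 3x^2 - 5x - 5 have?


Find where f'(x) = 0:
f(x) = x^3 - 3x^2 - 5x - 5
f'(x) = 3x^2 - 6x - 5
This is a quadratic in x. Use the discriminant to count real roots.
Discriminant = (-6)^2 - 4 * 3 * (-5)
= 36 - (-60)
= 96
Since discriminant > 0, f'(x) = 0 has 2 real solutions.
Number of critical points: 2

2


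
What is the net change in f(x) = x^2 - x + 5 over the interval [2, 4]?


Net change = f(b) - f(a)
f(x) = x^2 - x + 5
Compute f(4):
f(4) = 1 * 4^2 - 1 * 4 + 5
= 16 - 4 + 5
= 17
Compute f(2):
f(2) = 1 * 2^2 - 1 * 2 + 5
= 4 - 2 + 5
= 7
Net change = 17 - 7 = 10

10


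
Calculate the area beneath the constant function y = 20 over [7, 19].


The area under a constant function y = 20 is a rectangle.
Width = 19 - 7 = 12
Height = 20
Area = width * height
= 12 * 20
= 240

240


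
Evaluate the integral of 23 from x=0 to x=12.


The integral of a constant k over [a, b] equals k * (b - a).
integral from 0 to 12 of 23 dx
= 23 * (12 - 0)
= 23 * 12
= 276

276


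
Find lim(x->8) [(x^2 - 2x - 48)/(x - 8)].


Direct substitution gives 0/0, so we factor the numerator.
Factor: (x^2 - 2x - 48) = (x - 8)(x + 6)
Cancel the common factor (x - 8):
(x^2 - 2x - 48)/(x - 8) = (x + 6)
Now substitute x = 8:
= (8) - (-6) = 14

14


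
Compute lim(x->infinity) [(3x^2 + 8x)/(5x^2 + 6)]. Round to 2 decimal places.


For limits at infinity with equal-degree polynomials,
we compare leading coefficients.
Numerator leading term: 3x^2
Denominator leading term: 5x^2
Divide both by x^2:
lim = (3 + 8/x) / (5 + 6/x^2)
As x -> infinity, the 1/x and 1/x^2 terms vanish:
= 3/5 = 0.60

0.60


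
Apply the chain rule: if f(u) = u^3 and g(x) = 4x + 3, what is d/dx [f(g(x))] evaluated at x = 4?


Using the chain rule: (f(g(x)))' = f'(g(x)) * g'(x)
First, find g(4):
g(4) = 4 * 4 + 3 = 19
Next, f'(u) = 3u^2
And g'(x) = 4
So f'(g(4)) * g'(4)
= 3 * 19^2 * 4
= 3 * 361 * 4
= 4332

4332


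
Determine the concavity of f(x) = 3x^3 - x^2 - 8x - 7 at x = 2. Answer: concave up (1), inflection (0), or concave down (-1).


Concavity is determined by the sign of f''(x).
f(x) = 3x^3 - x^2 - 8x - 7
f'(x) = 9x^2 - 2x - 8
f''(x) = 18x - 2
f''(2) = 18 * 2 - 2
= 36 - 2
= 34
Since f''(2) > 0, the function is concave up (1)

1


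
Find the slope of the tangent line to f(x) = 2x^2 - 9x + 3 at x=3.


The slope of the tangent line equals f'(x) at the point.
f(x) = 2x^2 - 9x + 3
f'(x) = 4x - 9
At x = 3:
f'(3) = 4 * 3 - 9
= 12 - 9
= 3

3


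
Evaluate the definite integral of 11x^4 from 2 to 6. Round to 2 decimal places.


Find the antiderivative of 11x^4:
F(x) = 11/5 * x^5
Apply the Fundamental Theorem of Calculus:
F(6) - F(2)
= 11/5 * 6^5 - 11/5 * 2^5
= 11/5 * (7776 - 32)
= 11/5 * 7744
= 85184/5 = 17036.80

17036.80


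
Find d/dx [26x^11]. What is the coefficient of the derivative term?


We apply the power rule: d/dx [ax^n] = a*n * x^(n-1)
d/dx [26x^11]
= 26 * 11 * x^(11-1)
= 286x^10
The coefficient is 286

286


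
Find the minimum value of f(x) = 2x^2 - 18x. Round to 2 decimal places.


For a quadratic f(x) = ax^2 + bx + c with a > 0, the minimum is at the vertex.
Vertex x-coordinate: x = -b/(2a)
x = -(-18) / (2 * 2)
x = 18/4 = 9/2
Substitute back to find the minimum value:
f(9/2) = 2 * (9/2)^2 - 18 * (9/2) + 0
= 81/2 - 81 + 0
= -81/2 = -40.50

-40.50


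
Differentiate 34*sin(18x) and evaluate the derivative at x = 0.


Apply the chain rule to differentiate 34*sin(18x):
d/dx [34*sin(18x)]
= 34 * cos(18x) * d/dx(18x)
= 34 * 18 * cos(18x)
= 612 * cos(18x)
Evaluate at x = 0:
= 612 * cos(0)
= 612 * 1
= 612

612


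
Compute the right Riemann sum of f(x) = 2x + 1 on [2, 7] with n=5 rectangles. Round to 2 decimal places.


Right Riemann sum uses right endpoints of each subinterval.
Interval: [2, 7], n = 5
dx = (7 - 2) / 5 = 1
Right endpoints: [3, 4, 5, 6, 7]
f values: [7, 9, 11, 13, 15]
Sum = dx * (sum of f values)
= 1 * 55
= 55 = 55.00

55.00


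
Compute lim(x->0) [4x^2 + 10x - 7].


Since polynomials are continuous, we use direct substitution.
lim(x->0) of 4x^2 + 10x - 7
= 4 * 0^2 + 10 * 0 - 7
= 0 + 0 - 7
= -7

-7


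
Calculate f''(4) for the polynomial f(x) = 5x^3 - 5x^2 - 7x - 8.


First derivative:
f'(x) = 15x^2 - 10x - 7
Second derivative:
f''(x) = 30x - 10
Substitute x = 4:
f''(4) = 30 * 4 - 10
= 120 - 10
= 110

110


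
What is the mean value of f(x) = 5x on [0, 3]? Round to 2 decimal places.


Average value = 1/(b-a) * integral from a to b of f(x) dx
First compute the integral of 5x:
F(x) = (5/2)x^2
F(3) = 5/2 * 9 + 0 * 3 = 45/2
F(0) = 5/2 * 0 + 0 * 0 = 0
Integral = 45/2 - 0 = 45/2
Average = (45/2) / (3 - 0) = (45/2) / 3
= 15/2 = 7.50

7.50


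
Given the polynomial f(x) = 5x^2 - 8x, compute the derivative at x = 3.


Differentiate term by term using power and sum rules:
f(x) = 5x^2 - 8x
f'(x) = 10x - 8
Substitute x = 3:
f'(3) = 10 * 3 - 8
= 30 - 8
= 22

22


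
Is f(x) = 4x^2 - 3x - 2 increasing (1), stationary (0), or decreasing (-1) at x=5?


Compute f'(x) to determine behavior:
f'(x) = 8x - 3
f'(5) = 8 * 5 - 3
= 40 - 3
= 37
Since f'(5) > 0, the function is increasing (1)

1


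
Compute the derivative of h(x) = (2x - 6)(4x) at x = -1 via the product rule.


Let u(x) = 2x - 6 and v(x) = 4x
u'(x) = 2
v'(x) = 4
Product rule: h'(x) = u'(x)*v(x) + u(x)*v'(x)
= 2 * (4x) + (2x - 6) * 4
At x = -1:
u(-1) = 2 * (-1) - 6 = -8
v(-1) = 4 * (-1) + 0 = -4
h'(-1) = 2 * (-4) + (-8) * 4
= -8 - 32
= -40

-40


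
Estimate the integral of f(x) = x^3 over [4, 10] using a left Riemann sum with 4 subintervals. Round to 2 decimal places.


Left Riemann sum uses left endpoints of each subinterval.
Interval: [4, 10], n = 4
dx = (10 - 4) / 4 = 3/2
Left endpoints: [4, 11/2, 7, 17/2]
f values: [64, 1331/8, 343, 4913/8]
Sum = dx * (sum of f values)
= 3/2 * 2375/2
= 7125/4 = 1781.25

1781.25


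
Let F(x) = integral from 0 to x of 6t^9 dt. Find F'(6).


By the Fundamental Theorem of Calculus (Part 1):
If F(x) = integral from 0 to x of f(t) dt, then F'(x) = f(x)
Here f(t) = 6t^9
So F'(x) = 6x^9
Evaluate at x = 6:
F'(6) = 6 * 6^9
= 6 * 10077696
= 60466176

60466176


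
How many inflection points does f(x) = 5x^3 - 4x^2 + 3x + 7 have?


Inflection points occur where f''(x) = 0 and concavity changes.
f(x) = 5x^3 - 4x^2 + 3x + 7
f'(x) = 15x^2 - 8x + 3
f''(x) = 30x - 8
Set f''(x) = 0:
30x - 8 = 0
x = 8 / 30 = 4/15
Since f''(x) is linear (degree 1), it changes sign at this point.
Therefore there is exactly 1 inflection point.

1


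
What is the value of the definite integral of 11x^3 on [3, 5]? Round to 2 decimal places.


Find the antiderivative of 11x^3:
F(x) = 11/4 * x^4
Apply the Fundamental Theorem of Calculus:
F(5) - F(3)
= 11/4 * 5^4 - 11/4 * 3^4
= 11/4 * (625 - 81)
= 11/4 * 544
= 1496 = 1496.00

1496.00


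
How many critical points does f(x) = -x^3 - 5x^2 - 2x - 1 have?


Find where f'(x) = 0:
f(x) = -x^3 - 5x^2 - 2x - 1
f'(x) = -3x^2 - 10x - 2
This is a quadratic in x. Use the discriminant to count real roots.
Discriminant = (-10)^2 - 4 * (-3) * (-2)
= 100 - 24
= 76
Since discriminant > 0, f'(x) = 0 has 2 real solutions.
Number of critical points: 2

2


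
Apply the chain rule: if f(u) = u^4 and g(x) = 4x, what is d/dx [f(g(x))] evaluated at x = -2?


Using the chain rule: (f(g(x)))' = f'(g(x)) * g'(x)
First, find g(-2):
g(-2) = 4 * (-2) + 0 = -8
Next, f'(u) = 4u^3
And g'(x) = 4
So f'(g(-2)) * g'(-2)
= 4 * (-8)^3 * 4
= 4 * (-512) * 4
= -8192

-8192


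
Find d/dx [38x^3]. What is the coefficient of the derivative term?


We apply the power rule: d/dx [ax^n] = a*n * x^(n-1)
d/dx [38x^3]
= 38 * 3 * x^(3-1)
= 114x^2
The coefficient is 114

114


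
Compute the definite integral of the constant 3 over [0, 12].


The integral of a constant k over [a, b] equals k * (b - a).
integral from 0 to 12 of 3 dx
= 3 * (12 - 0)
= 3 * 12
= 36

36


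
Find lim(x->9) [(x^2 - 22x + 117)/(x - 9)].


Direct substitution gives 0/0, so we factor the numerator.
Factor: (x^2 - 22x + 117) = (x - 9)(x - 13)
Cancel the common factor (x - 9):
(x^2 - 22x + 117)/(x - 9) = (x - 13)
Now substitute x = 9:
= (9) - (13) = -4

-4


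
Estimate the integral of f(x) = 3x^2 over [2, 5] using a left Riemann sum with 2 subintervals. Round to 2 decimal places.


Left Riemann sum uses left endpoints of each subinterval.
Interval: [2, 5], n = 2
dx = (5 - 2) / 2 = 3/2
Left endpoints: [2, 7/2]
f values: [12, 147/4]
Sum = dx * (sum of f values)
= 3/2 * 195/4
= 585/8 ≈ 73.13

73.13


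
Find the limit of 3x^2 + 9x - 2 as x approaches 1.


Since polynomials are continuous, we use direct substitution.
lim(x->1) of 3x^2 + 9x - 2
= 3 * 1^2 + 9 * 1 - 2
= 3 + 9 - 2
= 10

10


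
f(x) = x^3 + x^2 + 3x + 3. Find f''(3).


First derivative:
f'(x) = 3x^2 + 2x + 3
Second derivative:
f''(x) = 6x + 2
Substitute x = 3:
f''(3) = 6 * 3 + 2
= 18 + 2
= 20

20


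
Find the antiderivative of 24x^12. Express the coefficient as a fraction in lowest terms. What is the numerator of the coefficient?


Apply the power rule for integration:
integral of ax^n dx = a/(n+1) * x^(n+1) + C
integral of 24x^12 dx
= 24/13 * x^13 + C
The coefficient in lowest terms is 24/13, and its numerator is 24

24


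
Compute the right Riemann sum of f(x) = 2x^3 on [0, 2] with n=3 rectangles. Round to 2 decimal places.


Right Riemann sum uses right endpoints of each subinterval.
Interval: [0, 2], n = 3
dx = (2 - 0) / 3 = 2/3
Right endpoints: [2/3, 4/3, 2]
f values: [16/27, 128/27, 16]
Sum = dx * (sum of f values)
= 2/3 * 64/3
= 128/9 ≈ 14.22

14.22


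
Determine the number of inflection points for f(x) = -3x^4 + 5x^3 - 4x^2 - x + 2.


Inflection points occur where f''(x) = 0 and concavity changes.
f(x) = -3x^4 + 5x^3 - 4x^2 - x + 2
f'(x) = -12x^3 + 15x^2 - 8x - 1
f''(x) = -36x^2 + 30x - 8
This is a quadratic in x. Use the discriminant to count real roots.
Discriminant = (30)^2 - 4 * (-36) * (-8)
= 900 - 1152
= -252
Since discriminant < 0, f''(x) = 0 has no real solutions.
Number of inflection points: 0

0


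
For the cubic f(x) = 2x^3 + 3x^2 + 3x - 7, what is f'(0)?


Differentiate f(x) = 2x^3 + 3x^2 + 3x - 7 term by term:
f'(x) = 6x^2 + 6x + 3
Substitute x = 0:
f'(0) = 6 * 0^2 + 6 * 0 + 3
= 0 + 0 + 3
= 3

3


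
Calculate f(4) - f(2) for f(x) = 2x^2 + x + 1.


Net change = f(b) - f(a)
f(x) = 2x^2 + x + 1
Compute f(4):
f(4) = 2 * 4^2 + 1 * 4 + 1
= 32 + 4 + 1
= 37
Compute f(2):
f(2) = 2 * 2^2 + 1 * 2 + 1
= 8 + 2 + 1
= 11
Net change = 37 - 11 = 26

26


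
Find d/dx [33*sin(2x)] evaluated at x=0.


Apply the chain rule to differentiate 33*sin(2x):
d/dx [33*sin(2x)]
= 33 * cos(2x) * d/dx(2x)
= 33 * 2 * cos(2x)
= 66 * cos(2x)
Evaluate at x = 0:
= 66 * cos(0)
= 66 * 1
= 66

66


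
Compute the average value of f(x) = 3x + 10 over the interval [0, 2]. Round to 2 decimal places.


Average value = 1/(b-a) * integral from a to b of f(x) dx
First compute the integral of 3x + 10:
F(x) = (3/2)x^2 + 10x
F(2) = 3/2 * 4 + 10 * 2 = 26
F(0) = 3/2 * 0 + 10 * 0 = 0
Integral = 26 - 0 = 26
Average = 26 / (2 - 0) = 26 / 2
= 13 = 13.00

13.00


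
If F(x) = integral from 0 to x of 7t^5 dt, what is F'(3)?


By the Fundamental Theorem of Calculus (Part 1):
If F(x) = integral from 0 to x of f(t) dt, then F'(x) = f(x)
Here f(t) = 7t^5
So F'(x) = 7x^5
Evaluate at x = 3:
F'(3) = 7 * 3^5
= 7 * 243
= 1701

1701


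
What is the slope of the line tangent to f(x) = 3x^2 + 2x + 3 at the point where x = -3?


The slope of the tangent line equals f'(x) at the point.
f(x) = 3x^2 + 2x + 3
f'(x) = 6x + 2
At x = -3:
f'(-3) = 6 * (-3) + 2
= -18 + 2
= -16

-16


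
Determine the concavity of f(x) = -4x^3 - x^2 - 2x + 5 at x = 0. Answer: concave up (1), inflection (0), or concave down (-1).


Concavity is determined by the sign of f''(x).
f(x) = -4x^3 - x^2 - 2x + 5
f'(x) = -12x^2 - 2x - 2
f''(x) = -24x - 2
f''(0) = -24 * 0 - 2
= 0 - 2
= -2
Since f''(0) < 0, the function is concave down (-1)

-1


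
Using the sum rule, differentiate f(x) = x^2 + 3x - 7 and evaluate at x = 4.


Differentiate term by term using power and sum rules:
f(x) = x^2 + 3x - 7
f'(x) = 2x + 3
Substitute x = 4:
f'(4) = 2 * 4 + 3
= 8 + 3
= 11

11


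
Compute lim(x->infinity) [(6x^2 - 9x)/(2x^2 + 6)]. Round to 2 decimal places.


For limits at infinity with equal-degree polynomials,
we compare leading coefficients.
Numerator leading term: 6x^2
Denominator leading term: 2x^2
Divide both by x^2:
lim = (6 - 9/x) / (2 + 6/x^2)
As x -> infinity, the 1/x and 1/x^2 terms vanish:
= 6/2 = 3 = 3.00

3.00


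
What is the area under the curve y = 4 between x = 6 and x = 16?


The area under a constant function y = 4 is a rectangle.
Width = 16 - 6 = 10
Height = 4
Area = width * height
= 10 * 4
= 40

40


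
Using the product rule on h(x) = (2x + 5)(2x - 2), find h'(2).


Let u(x) = 2x + 5 and v(x) = 2x - 2
u'(x) = 2
v'(x) = 2
Product rule: h'(x) = u'(x)*v(x) + u(x)*v'(x)
= 2 * (2x - 2) + (2x + 5) * 2
At x = 2:
u(2) = 2 * 2 + 5 = 9
v(2) = 2 * 2 - 2 = 2
h'(2) = 2 * 2 + 9 * 2
= 4 + 18
= 22

22


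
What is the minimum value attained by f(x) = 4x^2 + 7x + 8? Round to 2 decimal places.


For a quadratic f(x) = ax^2 + bx + c with a > 0, the minimum is at the vertex.
Vertex x-coordinate: x = -b/(2a)
x = -(7) / (2 * 4)
x = -7/8
Substitute back to find the minimum value:
f(-7/8) = 4 * (-7/8)^2 + 7 * (-7/8) + 8
= 49/16 - 49/8 + 8
= 79/16 ≈ 4.94

4.94


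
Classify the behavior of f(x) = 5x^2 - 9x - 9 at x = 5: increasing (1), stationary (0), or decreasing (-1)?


Compute f'(x) to determine behavior:
f'(x) = 10x - 9
f'(5) = 10 * 5 - 9
= 50 - 9
= 41
Since f'(5) > 0, the function is increasing (1)

1


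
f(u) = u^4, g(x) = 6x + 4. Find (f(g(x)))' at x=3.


Using the chain rule: (f(g(x)))' = f'(g(x)) * g'(x)
First, find g(3):
g(3) = 6 * 3 + 4 = 22
Next, f'(u) = 4u^3
And g'(x) = 6
So f'(g(3)) * g'(3)
= 4 * 22^3 * 6
= 4 * 10648 * 6
= 255552

255552


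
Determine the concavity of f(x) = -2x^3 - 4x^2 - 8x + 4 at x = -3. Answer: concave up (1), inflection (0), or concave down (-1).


Concavity is determined by the sign of f''(x).
f(x) = -2x^3 - 4x^2 - 8x + 4
f'(x) = -6x^2 - 8x - 8
f''(x) = -12x - 8
f''(-3) = -12 * (-3) - 8
= 36 - 8
= 28
Since f''(-3) > 0, the function is concave up (1)

1


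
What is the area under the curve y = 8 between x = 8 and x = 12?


The area under a constant function y = 8 is a rectangle.
Width = 12 - 8 = 4
Height = 8
Area = width * height
= 4 * 8
= 32

32


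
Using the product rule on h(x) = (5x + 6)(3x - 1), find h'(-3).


Let u(x) = 5x + 6 and v(x) = 3x - 1
u'(x) = 5
v'(x) = 3
Product rule: h'(x) = u'(x)*v(x) + u(x)*v'(x)
= 5 * (3x - 1) + (5x + 6) * 3
At x = -3:
u(-3) = 5 * (-3) + 6 = -9
v(-3) = 3 * (-3) - 1 = -10
h'(-3) = 5 * (-10) + (-9) * 3
= -50 - 27
= -77

-77


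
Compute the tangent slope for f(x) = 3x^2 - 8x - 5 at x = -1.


The slope of the tangent line equals f'(x) at the point.
f(x) = 3x^2 - 8x - 5
f'(x) = 6x - 8
At x = -1:
f'(-1) = 6 * (-1) - 8
= -6 - 8
= -14

-14


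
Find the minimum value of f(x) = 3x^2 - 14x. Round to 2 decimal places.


For a quadratic f(x) = ax^2 + bx + c with a > 0, the minimum is at the vertex.
Vertex x-coordinate: x = -b/(2a)
x = -(-14) / (2 * 3)
x = 14/6 = 7/3
Substitute back to find the minimum value:
f(7/3) = 3 * (7/3)^2 - 14 * (7/3) + 0
= 49/3 - 98/3 + 0
= -49/3 ≈ -16.33

-16.33


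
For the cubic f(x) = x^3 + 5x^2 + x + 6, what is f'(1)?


Differentiate f(x) = x^3 + 5x^2 + x + 6 term by term:
f'(x) = 3x^2 + 10x + 1
Substitute x = 1:
f'(1) = 3 * 1^2 + 10 * 1 + 1
= 3 + 10 + 1
= 14

14


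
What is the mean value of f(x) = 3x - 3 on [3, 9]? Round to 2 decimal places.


Average value = 1/(b-a) * integral from a to b of f(x) dx
First compute the integral of 3x - 3:
F(x) = (3/2)x^2 - 3x
F(9) = 3/2 * 81 - 3 * 9 = 189/2
F(3) = 3/2 * 9 - 3 * 3 = 9/2
Integral = 189/2 - 9/2 = 90
Average = 90 / (9 - 3) = 90 / 6
= 15 = 15.00

15.00


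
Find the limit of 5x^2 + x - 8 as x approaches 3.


Since polynomials are continuous, we use direct substitution.
lim(x->3) of 5x^2 + x - 8
= 5 * 3^2 + 1 * 3 - 8
= 45 + 3 - 8
= 40

40


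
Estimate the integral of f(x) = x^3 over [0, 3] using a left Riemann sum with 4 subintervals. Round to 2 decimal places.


Left Riemann sum uses left endpoints of each subinterval.
Interval: [0, 3], n = 4
dx = (3 - 0) / 4 = 3/4
Left endpoints: [0, 3/4, 3/2, 9/4]
f values: [0, 27/64, 27/8, 729/64]
Sum = dx * (sum of f values)
= 3/4 * 243/16
= 729/64 ≈ 11.39

11.39


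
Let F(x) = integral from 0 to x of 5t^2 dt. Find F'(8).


By the Fundamental Theorem of Calculus (Part 1):
If F(x) = integral from 0 to x of f(t) dt, then F'(x) = f(x)
Here f(t) = 5t^2
So F'(x) = 5x^2
Evaluate at x = 8:
F'(8) = 5 * 8^2
= 5 * 64
= 320

320


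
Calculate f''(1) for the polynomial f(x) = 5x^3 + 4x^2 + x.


First derivative:
f'(x) = 15x^2 + 8x + 1
Second derivative:
f''(x) = 30x + 8
Substitute x = 1:
f''(1) = 30 * 1 + 8
= 30 + 8
= 38

38


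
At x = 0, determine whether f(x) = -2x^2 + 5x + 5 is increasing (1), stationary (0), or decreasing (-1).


Compute f'(x) to determine behavior:
f'(x) = -4x + 5
f'(0) = -4 * 0 + 5
= 0 + 5
= 5
Since f'(0) > 0, the function is increasing (1)

1


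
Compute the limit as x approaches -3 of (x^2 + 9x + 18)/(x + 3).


Direct substitution gives 0/0, so we factor the numerator.
Factor: (x^2 + 9x + 18) = (x + 3)(x + 6)
Cancel the common factor (x + 3):
(x^2 + 9x + 18)/(x + 3) = (x + 6)
Now substitute x = -3:
= (-3) - (-6) = 3

3


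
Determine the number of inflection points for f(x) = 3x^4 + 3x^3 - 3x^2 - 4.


Inflection points occur where f''(x) = 0 and concavity changes.
f(x) = 3x^4 + 3x^3 - 3x^2 - 4
f'(x) = 12x^3 + 9x^2 - 6x
f''(x) = 36x^2 + 18x - 6
This is a quadratic in x. Use the discriminant to count real roots.
Discriminant = (18)^2 - 4 * 36 * (-6)
= 324 - (-864)
= 1188
Since discriminant > 0, f''(x) = 0 has 2 distinct real solutions.
A quadratic with two distinct real roots changes sign at each root, so concavity changes at both.
Number of inflection points: 2

2


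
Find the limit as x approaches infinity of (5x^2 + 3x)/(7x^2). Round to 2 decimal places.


For limits at infinity with equal-degree polynomials,
we compare leading coefficients.
Numerator leading term: 5x^2
Denominator leading term: 7x^2
Divide both by x^2:
lim = (5 + 3/x) / (7)
As x -> infinity, the 1/x and 1/x^2 terms vanish:
= 5/7 ≈ 0.71

0.71


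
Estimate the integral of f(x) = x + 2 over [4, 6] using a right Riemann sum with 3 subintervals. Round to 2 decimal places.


Right Riemann sum uses right endpoints of each subinterval.
Interval: [4, 6], n = 3
dx = (6 - 4) / 3 = 2/3
Right endpoints: [14/3, 16/3, 6]
f values: [20/3, 22/3, 8]
Sum = dx * (sum of f values)
= 2/3 * 22
= 44/3 ≈ 14.67

14.67


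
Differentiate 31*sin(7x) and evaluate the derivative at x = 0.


Apply the chain rule to differentiate 31*sin(7x):
d/dx [31*sin(7x)]
= 31 * cos(7x) * d/dx(7x)
= 31 * 7 * cos(7x)
= 217 * cos(7x)
Evaluate at x = 0:
= 217 * cos(0)
= 217 * 1
= 217

217


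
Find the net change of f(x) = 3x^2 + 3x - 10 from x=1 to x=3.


Net change = f(b) - f(a)
f(x) = 3x^2 + 3x - 10
Compute f(3):
f(3) = 3 * 3^2 + 3 * 3 - 10
= 27 + 9 - 10
= 26
Compute f(1):
f(1) = 3 * 1^2 + 3 * 1 - 10
= 3 + 3 - 10
= -4
Net change = 26 - (-4) = 30

30


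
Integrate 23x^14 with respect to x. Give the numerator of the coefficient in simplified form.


Apply the power rule for integration:
integral of ax^n dx = a/(n+1) * x^(n+1) + C
integral of 23x^14 dx
= 23/15 * x^15 + C
The coefficient in lowest terms is 23/15, and its numerator is 23

23


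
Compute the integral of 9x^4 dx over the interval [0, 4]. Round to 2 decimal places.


Find the antiderivative of 9x^4:
F(x) = 9/5 * x^5
Apply the Fundamental Theorem of Calculus:
F(4) - F(0)
= 9/5 * 4^5 - 9/5 * 0^5
= 9/5 * (1024 - 0)
= 9/5 * 1024
= 9216/5 = 1843.20

1843.20


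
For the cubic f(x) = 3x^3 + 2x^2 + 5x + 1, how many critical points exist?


Find where f'(x) = 0:
f(x) = 3x^3 + 2x^2 + 5x + 1
f'(x) = 9x^2 + 4x + 5
This is a quadratic in x. Use the discriminant to count real roots.
Discriminant = (4)^2 - 4 * 9 * 5
= 16 - 180
= -164
Since discriminant < 0, f'(x) = 0 has no real solutions.
Number of critical points: 0

0


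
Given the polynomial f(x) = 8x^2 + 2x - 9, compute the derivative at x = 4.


Differentiate term by term using power and sum rules:
f(x) = 8x^2 + 2x - 9
f'(x) = 16x + 2
Substitute x = 4:
f'(4) = 16 * 4 + 2
= 64 + 2
= 66

66


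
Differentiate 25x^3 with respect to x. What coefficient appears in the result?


We apply the power rule: d/dx [ax^n] = a*n * x^(n-1)
d/dx [25x^3]
= 25 * 3 * x^(3-1)
= 75x^2
The coefficient is 75

75


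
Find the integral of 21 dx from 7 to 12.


The integral of a constant k over [a, b] equals k * (b - a).
integral from 7 to 12 of 21 dx
= 21 * (12 - 7)
= 21 * 5
= 105

105


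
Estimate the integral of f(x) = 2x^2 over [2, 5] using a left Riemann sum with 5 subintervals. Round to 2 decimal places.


Left Riemann sum uses left endpoints of each subinterval.
Interval: [2, 5], n = 5
dx = (5 - 2) / 5 = 3/5
Left endpoints: [2, 13/5, 16/5, 19/5, 22/5]
f values: [8, 338/25, 512/25, 722/25, 968/25]
Sum = dx * (sum of f values)
= 3/5 * 548/5
= 1644/25 = 65.76

65.76


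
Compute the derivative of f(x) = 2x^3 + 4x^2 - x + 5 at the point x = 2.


Differentiate f(x) = 2x^3 + 4x^2 - x + 5 term by term:
f'(x) = 6x^2 + 8x - 1
Substitute x = 2:
f'(2) = 6 * 2^2 + 8 * 2 - 1
= 24 + 16 - 1
= 39

39


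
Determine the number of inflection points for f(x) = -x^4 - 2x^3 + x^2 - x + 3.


Inflection points occur where f''(x) = 0 and concavity changes.
f(x) = -x^4 - 2x^3 + x^2 - x + 3
f'(x) = -4x^3 - 6x^2 + 2x - 1
f''(x) = -12x^2 - 12x + 2
This is a quadratic in x. Use the discriminant to count real roots.
Discriminant = (-12)^2 - 4 * (-12) * 2
= 144 - (-96)
= 240
Since discriminant > 0, f''(x) = 0 has 2 distinct real solutions.
A quadratic with two distinct real roots changes sign at each root, so concavity changes at both.
Number of inflection points: 2

2


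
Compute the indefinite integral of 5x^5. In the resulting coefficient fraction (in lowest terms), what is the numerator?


Apply the power rule for integration:
integral of ax^n dx = a/(n+1) * x^(n+1) + C
integral of 5x^5 dx
= 5/6 * x^6 + C
The coefficient in lowest terms is 5/6, and its numerator is 5

5


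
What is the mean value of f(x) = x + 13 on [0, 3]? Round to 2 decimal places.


Average value = 1/(b-a) * integral from a to b of f(x) dx
First compute the integral of x + 13:
F(x) = (1/2)x^2 + 13x
F(3) = 1/2 * 9 + 13 * 3 = 87/2
F(0) = 1/2 * 0 + 13 * 0 = 0
Integral = 87/2 - 0 = 87/2
Average = (87/2) / (3 - 0) = (87/2) / 3
= 29/2 = 14.50

14.50


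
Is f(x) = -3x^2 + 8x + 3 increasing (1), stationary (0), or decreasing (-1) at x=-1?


Compute f'(x) to determine behavior:
f'(x) = -6x + 8
f'(-1) = -6 * (-1) + 8
= 6 + 8
= 14
Since f'(-1) > 0, the function is increasing (1)

1


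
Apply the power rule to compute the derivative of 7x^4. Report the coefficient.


We apply the power rule: d/dx [ax^n] = a*n * x^(n-1)
d/dx [7x^4]
= 7 * 4 * x^(4-1)
= 28x^3
The coefficient is 28

28


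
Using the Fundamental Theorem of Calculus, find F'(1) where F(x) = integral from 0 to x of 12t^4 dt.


By the Fundamental Theorem of Calculus (Part 1):
If F(x) = integral from 0 to x of f(t) dt, then F'(x) = f(x)
Here f(t) = 12t^4
So F'(x) = 12x^4
Evaluate at x = 1:
F'(1) = 12 * 1^4
= 12 * 1
= 12

12


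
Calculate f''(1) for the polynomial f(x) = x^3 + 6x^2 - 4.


First derivative:
f'(x) = 3x^2 + 12x
Second derivative:
f''(x) = 6x + 12
Substitute x = 1:
f''(1) = 6 * 1 + 12
= 6 + 12
= 18

18


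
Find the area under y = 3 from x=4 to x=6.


The area under a constant function y = 3 is a rectangle.
Width = 6 - 4 = 2
Height = 3
Area = width * height
= 2 * 3
= 6

6


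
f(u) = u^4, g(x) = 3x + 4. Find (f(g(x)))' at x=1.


Using the chain rule: (f(g(x)))' = f'(g(x)) * g'(x)
First, find g(1):
g(1) = 3 * 1 + 4 = 7
Next, f'(u) = 4u^3
And g'(x) = 3
So f'(g(1)) * g'(1)
= 4 * 7^3 * 3
= 4 * 343 * 3
= 4116

4116


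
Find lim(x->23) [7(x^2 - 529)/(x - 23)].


Direct substitution gives 0/0, so we factor the numerator.
Factor: 7(x^2 - 529) = 7 * (x - 23)(x + 23)
Cancel the common factor (x - 23):
7(x^2 - 529)/(x - 23) = 7 * (x + 23)
Now substitute x = 23:
= 7 * (23 + 23) = 322

322


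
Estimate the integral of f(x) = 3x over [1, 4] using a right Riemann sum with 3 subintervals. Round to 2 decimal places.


Right Riemann sum uses right endpoints of each subinterval.
Interval: [1, 4], n = 3
dx = (4 - 1) / 3 = 1
Right endpoints: [2, 3, 4]
f values: [6, 9, 12]
Sum = dx * (sum of f values)
= 1 * 27
= 27 = 27.00

27.00


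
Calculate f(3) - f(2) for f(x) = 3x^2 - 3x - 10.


Net change = f(b) - f(a)
f(x) = 3x^2 - 3x - 10
Compute f(3):
f(3) = 3 * 3^2 - 3 * 3 - 10
= 27 - 9 - 10
= 8
Compute f(2):
f(2) = 3 * 2^2 - 3 * 2 - 10
= 12 - 6 - 10
= -4
Net change = 8 - (-4) = 12

12


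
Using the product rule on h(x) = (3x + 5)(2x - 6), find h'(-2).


Let u(x) = 3x + 5 and v(x) = 2x - 6
u'(x) = 3
v'(x) = 2
Product rule: h'(x) = u'(x)*v(x) + u(x)*v'(x)
= 3 * (2x - 6) + (3x + 5) * 2
At x = -2:
u(-2) = 3 * (-2) + 5 = -1
v(-2) = 2 * (-2) - 6 = -10
h'(-2) = 3 * (-10) + (-1) * 2
= -30 - 2
= -32

-32


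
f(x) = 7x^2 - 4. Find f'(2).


Differentiate term by term using power and sum rules:
f(x) = 7x^2 - 4
f'(x) = 14x
Substitute x = 2:
f'(2) = 14 * 2 + 0
= 28 + 0
= 28

28


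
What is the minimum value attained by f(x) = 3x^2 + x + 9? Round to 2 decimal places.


For a quadratic f(x) = ax^2 + bx + c with a > 0, the minimum is at the vertex.
Vertex x-coordinate: x = -b/(2a)
x = -(1) / (2 * 3)
x = -1/6
Substitute back to find the minimum value:
f(-1/6) = 3 * (-1/6)^2 + 1 * (-1/6) + 9
= 1/12 - 1/6 + 9
= 107/12 ≈ 8.92

8.92


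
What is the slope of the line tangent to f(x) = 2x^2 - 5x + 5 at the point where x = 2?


The slope of the tangent line equals f'(x) at the point.
f(x) = 2x^2 - 5x + 5
f'(x) = 4x - 5
At x = 2:
f'(2) = 4 * 2 - 5
= 8 - 5
= 3

3


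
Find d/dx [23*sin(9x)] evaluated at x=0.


Apply the chain rule to differentiate 23*sin(9x):
d/dx [23*sin(9x)]
= 23 * cos(9x) * d/dx(9x)
= 23 * 9 * cos(9x)
= 207 * cos(9x)
Evaluate at x = 0:
= 207 * cos(0)
= 207 * 1
= 207

207


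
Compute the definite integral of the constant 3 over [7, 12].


The integral of a constant k over [a, b] equals k * (b - a).
integral from 7 to 12 of 3 dx
= 3 * (12 - 7)
= 3 * 5
= 15

15


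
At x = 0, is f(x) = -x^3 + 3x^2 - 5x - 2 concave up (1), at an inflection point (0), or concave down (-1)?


Concavity is determined by the sign of f''(x).
f(x) = -x^3 + 3x^2 - 5x - 2
f'(x) = -3x^2 + 6x - 5
f''(x) = -6x + 6
f''(0) = -6 * 0 + 6
= 0 + 6
= 6
Since f''(0) > 0, the function is concave up (1)

1


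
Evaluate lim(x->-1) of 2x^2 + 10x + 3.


Since polynomials are continuous, we use direct substitution.
lim(x->-1) of 2x^2 + 10x + 3
= 2 * (-1)^2 + 10 * (-1) + 3
= 2 - 10 + 3
= -5

-5


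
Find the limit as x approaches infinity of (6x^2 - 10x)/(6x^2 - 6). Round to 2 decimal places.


For limits at infinity with equal-degree polynomials,
we compare leading coefficients.
Numerator leading term: 6x^2
Denominator leading term: 6x^2
Divide both by x^2:
lim = (6 - 10/x) / (6 - 6/x^2)
As x -> infinity, the 1/x and 1/x^2 terms vanish:
= 6/6 = 1 = 1.00

1.00


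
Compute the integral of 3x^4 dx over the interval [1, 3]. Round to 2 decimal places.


Find the antiderivative of 3x^4:
F(x) = 3/5 * x^5
Apply the Fundamental Theorem of Calculus:
F(3) - F(1)
= 3/5 * 3^5 - 3/5 * 1^5
= 3/5 * (243 - 1)
= 3/5 * 242
= 726/5 = 145.20

145.20


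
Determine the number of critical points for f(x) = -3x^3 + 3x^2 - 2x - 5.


Find where f'(x) = 0:
f(x) = -3x^3 + 3x^2 - 2x - 5
f'(x) = -9x^2 + 6x - 2
This is a quadratic in x. Use the discriminant to count real roots.
Discriminant = (6)^2 - 4 * (-9) * (-2)
= 36 - 72
= -36
Since discriminant < 0, f'(x) = 0 has no real solutions.
Number of critical points: 0

0


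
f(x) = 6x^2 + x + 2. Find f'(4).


Differentiate term by term using power and sum rules:
f(x) = 6x^2 + x + 2
f'(x) = 12x + 1
Substitute x = 4:
f'(4) = 12 * 4 + 1
= 48 + 1
= 49

49


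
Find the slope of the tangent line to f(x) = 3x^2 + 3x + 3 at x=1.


The slope of the tangent line equals f'(x) at the point.
f(x) = 3x^2 + 3x + 3
f'(x) = 6x + 3
At x = 1:
f'(1) = 6 * 1 + 3
= 6 + 3
= 9

9


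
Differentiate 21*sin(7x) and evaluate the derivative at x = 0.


Apply the chain rule to differentiate 21*sin(7x):
d/dx [21*sin(7x)]
= 21 * cos(7x) * d/dx(7x)
= 21 * 7 * cos(7x)
= 147 * cos(7x)
Evaluate at x = 0:
= 147 * cos(0)
= 147 * 1
= 147

147


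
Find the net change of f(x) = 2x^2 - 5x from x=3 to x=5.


Net change = f(b) - f(a)
f(x) = 2x^2 - 5x
Compute f(5):
f(5) = 2 * 5^2 - 5 * 5 + 0
= 50 - 25 + 0
= 25
Compute f(3):
f(3) = 2 * 3^2 - 5 * 3 + 0
= 18 - 15 + 0
= 3
Net change = 25 - 3 = 22

22


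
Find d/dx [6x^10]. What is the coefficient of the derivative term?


We apply the power rule: d/dx [ax^n] = a*n * x^(n-1)
d/dx [6x^10]
= 6 * 10 * x^(10-1)
= 60x^9
The coefficient is 60

60


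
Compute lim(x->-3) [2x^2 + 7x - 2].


Since polynomials are continuous, we use direct substitution.
lim(x->-3) of 2x^2 + 7x - 2
= 2 * (-3)^2 + 7 * (-3) - 2
= 18 - 21 - 2
= -5

-5


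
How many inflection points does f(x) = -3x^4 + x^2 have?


Inflection points occur where f''(x) = 0 and concavity changes.
f(x) = -3x^4 + x^2
f'(x) = -12x^3 + 2x
f''(x) = -36x^2 + 2
This is a quadratic in x. Use the discriminant to count real roots.
Discriminant = (0)^2 - 4 * (-36) * 2
= 0 - (-288)
= 288
Since discriminant > 0, f''(x) = 0 has 2 distinct real solutions.
A quadratic with two distinct real roots changes sign at each root, so concavity changes at both.
Number of inflection points: 2

2


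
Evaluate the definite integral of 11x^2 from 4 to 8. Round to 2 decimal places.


Find the antiderivative of 11x^2:
F(x) = 11/3 * x^3
Apply the Fundamental Theorem of Calculus:
F(8) - F(4)
= 11/3 * 8^3 - 11/3 * 4^3
= 11/3 * (512 - 64)
= 11/3 * 448
= 4928/3 ≈ 1642.67

1642.67


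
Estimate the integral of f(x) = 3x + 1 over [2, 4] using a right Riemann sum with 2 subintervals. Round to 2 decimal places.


Right Riemann sum uses right endpoints of each subinterval.
Interval: [2, 4], n = 2
dx = (4 - 2) / 2 = 1
Right endpoints: [3, 4]
f values: [10, 13]
Sum = dx * (sum of f values)
= 1 * 23
= 23 = 23.00

23.00


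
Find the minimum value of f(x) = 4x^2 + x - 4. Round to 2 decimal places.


For a quadratic f(x) = ax^2 + bx + c with a > 0, the minimum is at the vertex.
Vertex x-coordinate: x = -b/(2a)
x = -(1) / (2 * 4)
x = -1/8
Substitute back to find the minimum value:
f(-1/8) = 4 * (-1/8)^2 + 1 * (-1/8) - 4
= 1/16 - 1/8 - 4
= -65/16 ≈ -4.06

-4.06


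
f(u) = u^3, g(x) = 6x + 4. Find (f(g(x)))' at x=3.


Using the chain rule: (f(g(x)))' = f'(g(x)) * g'(x)
First, find g(3):
g(3) = 6 * 3 + 4 = 22
Next, f'(u) = 3u^2
And g'(x) = 6
So f'(g(3)) * g'(3)
= 3 * 22^2 * 6
= 3 * 484 * 6
= 8712

8712


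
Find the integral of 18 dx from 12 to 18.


The integral of a constant k over [a, b] equals k * (b - a).
integral from 12 to 18 of 18 dx
= 18 * (18 - 12)
= 18 * 6
= 108

108
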